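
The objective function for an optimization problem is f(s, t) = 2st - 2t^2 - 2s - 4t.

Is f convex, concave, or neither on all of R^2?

neither

f is quadratic, so its Hessian is the constant matrix H = [[0, 2], [2, -4]].
det(H) = -4, tr(H) = -4.
det(H) < 0, so H is indefinite: neither convex nor concave.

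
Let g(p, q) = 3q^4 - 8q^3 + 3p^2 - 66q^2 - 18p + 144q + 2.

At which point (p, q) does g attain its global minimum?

(3, -3)

g(p,q) separates as A(p) + B(q) + 2, so its minimum is min A + min B + 2.
A'(p) = 6p - 18 vanishes at p ∈ {3}; B'(q) = 12(q - 4)(q - 1)(q + 3) vanishes at q ∈ {-3, 1, 4}.
Local minima of A (where A''>0): A(3)=-27. Local minima of B: B(-3)=-567, B(4)=-224.
So the global minimum of g is A(3) + B(-3) + 2 = -27 − 567 + 2 = -592, attained at (3, -3).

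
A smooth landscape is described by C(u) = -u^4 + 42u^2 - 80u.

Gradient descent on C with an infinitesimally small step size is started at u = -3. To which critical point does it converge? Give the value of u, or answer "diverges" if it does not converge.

1

C'(u) = -4(u - 4)(u - 1)(u + 5), so C'(-3) = -224.
Gradient descent moves in the -C' direction, i.e. u is increasing.
The nearest critical point in that direction is u = 1, where C'' = 72 > 0 (a local minimum). The iterate converges there.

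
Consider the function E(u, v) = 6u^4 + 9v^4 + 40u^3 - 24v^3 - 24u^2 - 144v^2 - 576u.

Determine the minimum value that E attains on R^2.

E(u,v) separates as P(u) + Q(v), so its minimum is min P + min Q.
P'(u) = 24(u - 2)(u + 3)(u + 4) vanishes at u ∈ {-4, -3, 2}; Q'(v) = 36v(v - 4)(v + 2) vanishes at v ∈ {-2, 0, 4}.
Local minima of P (where P''>0): P(-4)=896, P(2)=-832. Local minima of Q: Q(-2)=-240, Q(4)=-1536.
So the global minimum of E is P(2) + Q(4) = -832 − 1536 = -2368, attained at (2, 4).

-2368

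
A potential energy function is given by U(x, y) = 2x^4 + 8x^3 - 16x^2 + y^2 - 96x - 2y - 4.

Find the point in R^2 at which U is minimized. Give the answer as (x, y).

U(x,y) separates as P(x) + Q(y) − 4, so its minimum is min P + min Q − 4.
P'(x) = 8(x - 2)(x + 2)(x + 3) vanishes at x ∈ {-3, -2, 2}; Q'(y) = 2y - 2 vanishes at y ∈ {1}.
Local minima of P (where P''>0): P(-3)=90, P(2)=-160. Local minima of Q: Q(1)=-1.
So the global minimum of U is P(2) + Q(1) − 4 = -160 − 1 − 4 = -165, attained at (2, 1).

(2, 1)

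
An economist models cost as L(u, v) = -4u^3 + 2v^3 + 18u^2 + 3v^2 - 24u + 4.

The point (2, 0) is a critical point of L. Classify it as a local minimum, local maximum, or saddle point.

The mixed partial ∂²L/∂u∂v is 0, so the Hessian at any point is diag(L_uu, L_vv) = diag(12(-2u + 3), 6(2v + 1)).
At (2, 0): H = diag(-12, 6).
The eigenvalues have opposite signs, so H is indefinite: a saddle point.

saddle point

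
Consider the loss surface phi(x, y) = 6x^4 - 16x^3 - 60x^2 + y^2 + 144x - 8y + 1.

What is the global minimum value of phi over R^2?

phi(x,y) separates as P(x) + Q(y) + 1, so its minimum is min P + min Q + 1.
P'(x) = 24(x - 3)(x - 1)(x + 2) vanishes at x ∈ {-2, 1, 3}; Q'(y) = 2y - 8 vanishes at y ∈ {4}.
Local minima of P (where P''>0): P(-2)=-304, P(3)=-54. Local minima of Q: Q(4)=-16.
So the global minimum of phi is P(-2) + Q(4) + 1 = -304 − 16 + 1 = -319, attained at (-2, 4).

-319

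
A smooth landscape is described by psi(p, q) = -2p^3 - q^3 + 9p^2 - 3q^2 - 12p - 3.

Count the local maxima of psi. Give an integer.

psi separates as a function of p plus a function of q, so ∇psi=0 decouples.
∂psi/∂p = -6(p - 2)(p - 1) = 0 at p ∈ {1, 2}; ∂psi/∂q = -3q(q + 2) = 0 at q ∈ {-2, 0}.
The Hessian is diagonal: diag(psi_pp, psi_qq). Second derivatives: psi_pp(1)=6, psi_pp(2)=-6; psi_qq(-2)=6, psi_qq(0)=-6.
Local maxima occur where both diagonal entries negative: (2, 0). Count: 1.

1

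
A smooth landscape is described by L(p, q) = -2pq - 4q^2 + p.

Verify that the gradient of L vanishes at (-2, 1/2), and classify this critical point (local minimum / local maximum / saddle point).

∇L = (-2q + 1, -2p - 8q); substituting (-2, 1/2) gives ∇L = (0, 0), so (-2, 1/2) is indeed a critical point.
The Hessian of L is constant: H = [[0, -2], [-2, -8]].
det(H) = 0·(-8) − (-2)² = -4.
Since det(H) < 0, H is indefinite and the critical point is a saddle point.

saddle point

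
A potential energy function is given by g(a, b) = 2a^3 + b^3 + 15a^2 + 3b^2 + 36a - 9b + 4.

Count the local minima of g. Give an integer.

g separates as a function of a plus a function of b, so ∇g=0 decouples.
∂g/∂a = 6(a + 2)(a + 3) = 0 at a ∈ {-3, -2}; ∂g/∂b = 3(b - 1)(b + 3) = 0 at b ∈ {-3, 1}.
The Hessian is diagonal: diag(g_aa, g_bb). Second derivatives: g_aa(-3)=-6, g_aa(-2)=6; g_bb(-3)=-12, g_bb(1)=12.
Local minima occur where both diagonal entries positive: (-2, 1). Count: 1.

1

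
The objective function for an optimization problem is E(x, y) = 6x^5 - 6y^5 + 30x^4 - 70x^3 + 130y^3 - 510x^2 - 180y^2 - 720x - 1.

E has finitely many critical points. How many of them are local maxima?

4

E separates as a function of x plus a function of y, so ∇E=0 decouples.
∂E/∂x = 30(x - 3)(x + 1)(x + 2)(x + 4) = 0 at x ∈ {-4, -2, -1, 3}; ∂E/∂y = -30y(y - 3)(y - 1)(y + 4) = 0 at y ∈ {-4, 0, 1, 3}.
The Hessian is diagonal: diag(E_xx, E_yy). Second derivatives: E_xx(-4)=-1260, E_xx(-2)=300, E_xx(-1)=-360, E_xx(3)=4200; E_yy(-4)=4200, E_yy(0)=-360, E_yy(1)=300, E_yy(3)=-1260.
Local maxima occur where both diagonal entries negative: (-4, 0), (-4, 3), (-1, 0), (-1, 3). Count: 4.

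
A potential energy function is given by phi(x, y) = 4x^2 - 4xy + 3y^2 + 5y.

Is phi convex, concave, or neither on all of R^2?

convex

phi is quadratic, so its Hessian is the constant matrix H = [[8, -4], [-4, 6]].
det(H) = 32, tr(H) = 14.
det(H) > 0 and tr(H) > 0, so H is positive definite everywhere: convex.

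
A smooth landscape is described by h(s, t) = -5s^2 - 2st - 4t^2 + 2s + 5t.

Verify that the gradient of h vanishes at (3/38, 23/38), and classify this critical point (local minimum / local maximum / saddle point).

local maximum

∇h = (-10s - 2t + 2, -2s - 8t + 5); substituting (3/38, 23/38) gives ∇h = (0, 0), so (3/38, 23/38) is indeed a critical point.
The Hessian of h is constant: H = [[-10, -2], [-2, -8]].
det(H) = (-10)·(-8) − (-2)² = 76.
det(H) > 0 and tr(H) = -18 < 0, so H is negative definite and the point is a local maximum.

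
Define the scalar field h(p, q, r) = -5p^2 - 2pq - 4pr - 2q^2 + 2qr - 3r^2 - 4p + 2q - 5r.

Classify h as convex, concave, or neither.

concave

h is quadratic, so its Hessian is the constant matrix H = [[-10, -2, -4], [-2, -4, 2], [-4, 2, -6]].
Leading principal minors: -10, 36, -80.
Signs alternate −, +, − ⇒ H ≺ 0 ⇒ concave.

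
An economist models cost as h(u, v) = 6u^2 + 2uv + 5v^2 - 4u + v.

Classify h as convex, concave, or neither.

h is quadratic, so its Hessian is the constant matrix H = [[12, 2], [2, 10]].
det(H) = 116, tr(H) = 22.
det(H) > 0 and tr(H) > 0, so H is positive definite everywhere: convex.

convex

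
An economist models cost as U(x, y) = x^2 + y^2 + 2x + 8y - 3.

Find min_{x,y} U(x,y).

U(x,y) separates as P(x) + Q(y) − 3, so its minimum is min P + min Q − 3.
P'(x) = 2x + 2 vanishes at x ∈ {-1}; Q'(y) = 2y + 8 vanishes at y ∈ {-4}.
Local minima of P (where P''>0): P(-1)=-1. Local minima of Q: Q(-4)=-16.
So the global minimum of U is P(-1) + Q(-4) − 3 = -1 − 16 − 3 = -20, attained at (-1, -4).

-20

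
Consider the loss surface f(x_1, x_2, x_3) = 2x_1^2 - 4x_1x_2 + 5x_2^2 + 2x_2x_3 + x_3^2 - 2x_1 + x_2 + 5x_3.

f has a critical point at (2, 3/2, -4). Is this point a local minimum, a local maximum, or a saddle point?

local minimum

The Hessian is constant: H = [[4, -4, 0], [-4, 10, 2], [0, 2, 2]].
Leading principal minors: Δ₁ = 4, Δ₂ = 24, Δ₃ = 32.
All leading minors are positive, so H is positive definite: a local minimum.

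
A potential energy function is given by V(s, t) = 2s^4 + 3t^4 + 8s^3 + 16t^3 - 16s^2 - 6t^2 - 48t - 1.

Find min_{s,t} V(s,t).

V(s,t) separates as P(s) + Q(t) − 1, so its minimum is min P + min Q − 1.
P'(s) = 8s(s - 1)(s + 4) vanishes at s ∈ {-4, 0, 1}; Q'(t) = 12(t - 1)(t + 1)(t + 4) vanishes at t ∈ {-4, -1, 1}.
Local minima of P (where P''>0): P(-4)=-256, P(1)=-6. Local minima of Q: Q(-4)=-160, Q(1)=-35.
So the global minimum of V is P(-4) + Q(-4) − 1 = -256 − 160 − 1 = -417, attained at (-4, -4).

-417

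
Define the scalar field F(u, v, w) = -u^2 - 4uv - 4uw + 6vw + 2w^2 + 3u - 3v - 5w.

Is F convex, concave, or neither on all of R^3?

neither

F is quadratic, so its Hessian is the constant matrix H = [[-2, -4, -4], [-4, 0, 6], [-4, 6, 4]].
Leading principal minors: -2, -16, 200.
Neither pattern holds ⇒ H is indefinite ⇒ neither convex nor concave.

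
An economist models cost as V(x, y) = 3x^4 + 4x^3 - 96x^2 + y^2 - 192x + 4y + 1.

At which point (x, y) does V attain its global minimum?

(4, -2)

V(x,y) separates as P(x) + Q(y) + 1, so its minimum is min P + min Q + 1.
P'(x) = 12(x - 4)(x + 1)(x + 4) vanishes at x ∈ {-4, -1, 4}; Q'(y) = 2y + 4 vanishes at y ∈ {-2}.
Local minima of P (where P''>0): P(-4)=-256, P(4)=-1280. Local minima of Q: Q(-2)=-4.
So the global minimum of V is P(4) + Q(-2) + 1 = -1280 − 4 + 1 = -1283, attained at (4, -2).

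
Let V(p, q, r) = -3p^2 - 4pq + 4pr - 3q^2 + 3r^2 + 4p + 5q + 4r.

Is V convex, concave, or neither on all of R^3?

neither

V is quadratic, so its Hessian is the constant matrix H = [[-6, -4, 4], [-4, -6, 0], [4, 0, 6]].
Leading principal minors: -6, 20, 216.
Neither pattern holds ⇒ H is indefinite ⇒ neither convex nor concave.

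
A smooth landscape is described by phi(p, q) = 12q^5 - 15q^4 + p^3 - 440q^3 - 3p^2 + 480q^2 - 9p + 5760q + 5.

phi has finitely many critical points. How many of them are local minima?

phi separates as a function of p plus a function of q, so ∇phi=0 decouples.
∂phi/∂p = 3(p - 3)(p + 1) = 0 at p ∈ {-1, 3}; ∂phi/∂q = 60(q - 4)(q - 3)(q + 2)(q + 4) = 0 at q ∈ {-4, -2, 3, 4}.
The Hessian is diagonal: diag(phi_pp, phi_qq). Second derivatives: phi_pp(-1)=-12, phi_pp(3)=12; phi_qq(-4)=-6720, phi_qq(-2)=3600, phi_qq(3)=-2100, phi_qq(4)=2880.
Local minima occur where both diagonal entries positive: (3, -2), (3, 4). Count: 2.

2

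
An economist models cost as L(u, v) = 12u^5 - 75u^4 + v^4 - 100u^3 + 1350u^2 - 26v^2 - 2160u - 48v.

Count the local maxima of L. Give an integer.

L separates as a function of u plus a function of v, so ∇L=0 decouples.
∂L/∂u = 60(u - 4)(u - 3)(u - 1)(u + 3) = 0 at u ∈ {-3, 1, 3, 4}; ∂L/∂v = 4(v - 4)(v + 1)(v + 3) = 0 at v ∈ {-3, -1, 4}.
The Hessian is diagonal: diag(L_uu, L_vv). Second derivatives: L_uu(-3)=-10080, L_uu(1)=1440, L_uu(3)=-720, L_uu(4)=1260; L_vv(-3)=56, L_vv(-1)=-40, L_vv(4)=140.
Local maxima occur where both diagonal entries negative: (-3, -1), (3, -1). Count: 2.

2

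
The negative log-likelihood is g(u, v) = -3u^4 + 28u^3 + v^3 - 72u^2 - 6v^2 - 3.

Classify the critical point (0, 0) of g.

The mixed partial ∂²g/∂u∂v is 0, so the Hessian at any point is diag(g_uu, g_vv) = diag(12(-3u^2 + 14u - 12), 6(v - 2)).
At (0, 0): H = diag(-144, -12).
Both eigenvalues are negative, so H is negative definite: a local maximum.

local maximum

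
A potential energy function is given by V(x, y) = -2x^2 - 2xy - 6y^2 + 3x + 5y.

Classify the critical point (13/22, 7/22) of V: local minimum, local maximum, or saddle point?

local maximum

The Hessian of V is constant: H = [[-4, -2], [-2, -12]].
det(H) = (-4)·(-12) − (-2)² = 44.
det(H) > 0 and tr(H) = -16 < 0, so H is negative definite and the point is a local maximum.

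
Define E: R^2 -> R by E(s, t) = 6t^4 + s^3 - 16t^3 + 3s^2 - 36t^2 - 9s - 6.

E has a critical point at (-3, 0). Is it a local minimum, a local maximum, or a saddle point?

local maximum

The mixed partial ∂²E/∂s∂t is 0, so the Hessian at any point is diag(E_ss, E_tt) = diag(6(s + 1), 24(3t^2 - 4t - 3)).
At (-3, 0): H = diag(-12, -72).
Both eigenvalues are negative, so H is negative definite: a local maximum.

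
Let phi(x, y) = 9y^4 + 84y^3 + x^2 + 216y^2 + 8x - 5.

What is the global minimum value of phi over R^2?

phi(x,y) separates as P(x) + Q(y) − 5, so its minimum is min P + min Q − 5.
P'(x) = 2x + 8 vanishes at x ∈ {-4}; Q'(y) = 36y(y + 3)(y + 4) vanishes at y ∈ {-4, -3, 0}.
Local minima of P (where P''>0): P(-4)=-16. Local minima of Q: Q(-4)=384, Q(0)=0.
So the global minimum of phi is P(-4) + Q(0) − 5 = -16 + 0 − 5 = -21, attained at (-4, 0).

-21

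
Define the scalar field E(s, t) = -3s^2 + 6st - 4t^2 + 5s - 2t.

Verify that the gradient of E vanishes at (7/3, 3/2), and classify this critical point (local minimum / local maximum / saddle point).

local maximum

∇E = (-6s + 6t + 5, 6s - 8t - 2); substituting (7/3, 3/2) gives ∇E = (0, 0), so (7/3, 3/2) is indeed a critical point.
The Hessian of E is constant: H = [[-6, 6], [6, -8]].
det(H) = (-6)·(-8) − 6² = 12.
det(H) > 0 and tr(H) = -14 < 0, so H is negative definite and the point is a local maximum.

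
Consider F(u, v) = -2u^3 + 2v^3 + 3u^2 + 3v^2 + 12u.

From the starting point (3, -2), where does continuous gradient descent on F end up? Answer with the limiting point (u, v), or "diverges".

diverges

F is separable, so gradient descent decouples: u follows -∂F/∂u, v follows -∂F/∂v.
∂F/∂u = -6(u - 2)(u + 1); at u=3 this is -24, so u increases.
∂F/∂v = 6v(v + 1); at v=-2 this is 12, so v decreases.
The u-coordinate has no critical point in that direction and runs off to infinity.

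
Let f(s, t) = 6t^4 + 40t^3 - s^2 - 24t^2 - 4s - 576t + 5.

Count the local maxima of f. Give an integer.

1

f separates as a function of s plus a function of t, so ∇f=0 decouples.
∂f/∂s = -2(s + 2) = 0 at s ∈ {-2}; ∂f/∂t = 24(t - 2)(t + 3)(t + 4) = 0 at t ∈ {-4, -3, 2}.
The Hessian is diagonal: diag(f_ss, f_tt). Second derivatives: f_ss(-2)=-2; f_tt(-4)=144, f_tt(-3)=-120, f_tt(2)=720.
Local maxima occur where both diagonal entries negative: (-2, -3). Count: 1.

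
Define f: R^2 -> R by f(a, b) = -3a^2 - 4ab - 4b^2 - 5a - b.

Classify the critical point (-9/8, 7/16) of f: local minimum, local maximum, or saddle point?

The Hessian of f is constant: H = [[-6, -4], [-4, -8]].
det(H) = (-6)·(-8) − (-4)² = 32.
det(H) > 0 and tr(H) = -14 < 0, so H is negative definite and the point is a local maximum.

local maximum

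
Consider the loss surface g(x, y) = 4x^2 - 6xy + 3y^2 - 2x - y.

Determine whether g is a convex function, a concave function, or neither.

convex

g is quadratic, so its Hessian is the constant matrix H = [[8, -6], [-6, 6]].
det(H) = 12, tr(H) = 14.
det(H) > 0 and tr(H) > 0, so H is positive definite everywhere: convex.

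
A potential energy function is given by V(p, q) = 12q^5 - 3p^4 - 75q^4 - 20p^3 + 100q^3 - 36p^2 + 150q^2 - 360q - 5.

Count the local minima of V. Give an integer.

V separates as a function of p plus a function of q, so ∇V=0 decouples.
∂V/∂p = -12p(p + 2)(p + 3) = 0 at p ∈ {-3, -2, 0}; ∂V/∂q = 60(q - 3)(q - 2)(q - 1)(q + 1) = 0 at q ∈ {-1, 1, 2, 3}.
The Hessian is diagonal: diag(V_pp, V_qq). Second derivatives: V_pp(-3)=-36, V_pp(-2)=24, V_pp(0)=-72; V_qq(-1)=-1440, V_qq(1)=240, V_qq(2)=-180, V_qq(3)=480.
Local minima occur where both diagonal entries positive: (-2, 1), (-2, 3). Count: 2.

2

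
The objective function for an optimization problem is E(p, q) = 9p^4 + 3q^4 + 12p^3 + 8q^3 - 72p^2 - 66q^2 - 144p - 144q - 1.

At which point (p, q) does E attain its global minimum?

(2, 3)

E(p,q) separates as A(p) + B(q) − 1, so its minimum is min A + min B − 1.
A'(p) = 36(p - 2)(p + 1)(p + 2) vanishes at p ∈ {-2, -1, 2}; B'(q) = 12(q - 3)(q + 1)(q + 4) vanishes at q ∈ {-4, -1, 3}.
Local minima of A (where A''>0): A(-2)=48, A(2)=-336. Local minima of B: B(-4)=-224, B(3)=-567.
So the global minimum of E is A(2) + B(3) − 1 = -336 − 567 − 1 = -904, attained at (2, 3).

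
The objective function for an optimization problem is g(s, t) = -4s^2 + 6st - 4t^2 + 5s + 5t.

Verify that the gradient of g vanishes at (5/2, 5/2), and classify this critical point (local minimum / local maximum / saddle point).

local maximum

∇g = (-8s + 6t + 5, 6s - 8t + 5); substituting (5/2, 5/2) gives ∇g = (0, 0), so (5/2, 5/2) is indeed a critical point.
The Hessian of g is constant: H = [[-8, 6], [6, -8]].
det(H) = (-8)·(-8) − 6² = 28.
det(H) > 0 and tr(H) = -16 < 0, so H is negative definite and the point is a local maximum.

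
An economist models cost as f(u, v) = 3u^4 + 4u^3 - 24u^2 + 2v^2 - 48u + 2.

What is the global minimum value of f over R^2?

f(u,v) separates as P(u) + Q(v) + 2, so its minimum is min P + min Q + 2.
P'(u) = 12(u - 2)(u + 1)(u + 2) vanishes at u ∈ {-2, -1, 2}; Q'(v) = 4v vanishes at v ∈ {0}.
Local minima of P (where P''>0): P(-2)=16, P(2)=-112. Local minima of Q: Q(0)=0.
So the global minimum of f is P(2) + Q(0) + 2 = -112 + 0 + 2 = -110, attained at (2, 0).

-110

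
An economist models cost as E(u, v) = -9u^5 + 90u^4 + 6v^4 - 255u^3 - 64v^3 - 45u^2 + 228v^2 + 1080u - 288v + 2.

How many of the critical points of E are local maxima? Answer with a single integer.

2

E separates as a function of u plus a function of v, so ∇E=0 decouples.
∂E/∂u = -45(u - 4)(u - 3)(u - 2)(u + 1) = 0 at u ∈ {-1, 2, 3, 4}; ∂E/∂v = 24(v - 4)(v - 3)(v - 1) = 0 at v ∈ {1, 3, 4}.
The Hessian is diagonal: diag(E_uu, E_vv). Second derivatives: E_uu(-1)=2700, E_uu(2)=-270, E_uu(3)=180, E_uu(4)=-450; E_vv(1)=144, E_vv(3)=-48, E_vv(4)=72.
Local maxima occur where both diagonal entries negative: (2, 3), (4, 3). Count: 2.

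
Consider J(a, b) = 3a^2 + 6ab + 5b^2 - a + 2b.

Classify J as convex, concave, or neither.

J is quadratic, so its Hessian is the constant matrix H = [[6, 6], [6, 10]].
det(H) = 24, tr(H) = 16.
det(H) > 0 and tr(H) > 0, so H is positive definite everywhere: convex.

convex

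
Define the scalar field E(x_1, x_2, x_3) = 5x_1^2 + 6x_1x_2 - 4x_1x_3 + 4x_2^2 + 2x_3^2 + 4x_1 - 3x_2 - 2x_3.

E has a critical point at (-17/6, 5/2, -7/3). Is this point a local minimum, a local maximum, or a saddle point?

local minimum

The Hessian is constant: H = [[10, 6, -4], [6, 8, 0], [-4, 0, 4]].
Leading principal minors: Δ₁ = 10, Δ₂ = 44, Δ₃ = 48.
All leading minors are positive, so H is positive definite: a local minimum.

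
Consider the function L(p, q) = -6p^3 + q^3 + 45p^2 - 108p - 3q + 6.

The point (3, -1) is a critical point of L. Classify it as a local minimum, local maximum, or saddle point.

local maximum

The mixed partial ∂²L/∂p∂q is 0, so the Hessian at any point is diag(L_pp, L_qq) = diag(18(-2p + 5), 6q).
At (3, -1): H = diag(-18, -6).
Both eigenvalues are negative, so H is negative definite: a local maximum.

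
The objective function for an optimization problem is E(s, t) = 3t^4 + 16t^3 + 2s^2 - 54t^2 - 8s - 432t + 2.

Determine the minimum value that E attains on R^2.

-1113

E(s,t) separates as P(s) + Q(t) + 2, so its minimum is min P + min Q + 2.
P'(s) = 4s - 8 vanishes at s ∈ {2}; Q'(t) = 12(t - 3)(t + 3)(t + 4) vanishes at t ∈ {-4, -3, 3}.
Local minima of P (where P''>0): P(2)=-8. Local minima of Q: Q(-4)=608, Q(3)=-1107.
So the global minimum of E is P(2) + Q(3) + 2 = -8 − 1107 + 2 = -1113, attained at (2, 3).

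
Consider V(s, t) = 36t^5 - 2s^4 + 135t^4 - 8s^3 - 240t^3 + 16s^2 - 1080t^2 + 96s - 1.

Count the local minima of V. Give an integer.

V separates as a function of s plus a function of t, so ∇V=0 decouples.
∂V/∂s = -8(s - 2)(s + 2)(s + 3) = 0 at s ∈ {-3, -2, 2}; ∂V/∂t = 180t(t - 2)(t + 2)(t + 3) = 0 at t ∈ {-3, -2, 0, 2}.
The Hessian is diagonal: diag(V_ss, V_tt). Second derivatives: V_ss(-3)=-40, V_ss(-2)=32, V_ss(2)=-160; V_tt(-3)=-2700, V_tt(-2)=1440, V_tt(0)=-2160, V_tt(2)=7200.
Local minima occur where both diagonal entries positive: (-2, -2), (-2, 2). Count: 2.

2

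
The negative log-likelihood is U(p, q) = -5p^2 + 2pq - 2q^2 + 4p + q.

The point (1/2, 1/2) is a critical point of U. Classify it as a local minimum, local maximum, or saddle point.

The Hessian of U is constant: H = [[-10, 2], [2, -4]].
det(H) = (-10)·(-4) − 2² = 36.
det(H) > 0 and tr(H) = -14 < 0, so H is negative definite and the point is a local maximum.

local maximum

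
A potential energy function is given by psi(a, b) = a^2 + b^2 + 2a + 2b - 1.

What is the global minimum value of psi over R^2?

-3

psi(a,b) separates as P(a) + Q(b) − 1, so its minimum is min P + min Q − 1.
P'(a) = 2a + 2 vanishes at a ∈ {-1}; Q'(b) = 2b + 2 vanishes at b ∈ {-1}.
Local minima of P (where P''>0): P(-1)=-1. Local minima of Q: Q(-1)=-1.
So the global minimum of psi is P(-1) + Q(-1) − 1 = -1 − 1 − 1 = -3, attained at (-1, -1).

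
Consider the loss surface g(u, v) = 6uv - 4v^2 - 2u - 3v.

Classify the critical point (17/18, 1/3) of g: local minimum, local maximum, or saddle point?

saddle point

The Hessian of g is constant: H = [[0, 6], [6, -8]].
det(H) = 0·(-8) − 6² = -36.
Since det(H) < 0, H is indefinite and the critical point is a saddle point.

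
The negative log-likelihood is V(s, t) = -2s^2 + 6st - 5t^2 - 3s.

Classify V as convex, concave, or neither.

V is quadratic, so its Hessian is the constant matrix H = [[-4, 6], [6, -10]].
det(H) = 4, tr(H) = -14.
det(H) > 0 and tr(H) < 0, so H is negative definite everywhere: concave.

concave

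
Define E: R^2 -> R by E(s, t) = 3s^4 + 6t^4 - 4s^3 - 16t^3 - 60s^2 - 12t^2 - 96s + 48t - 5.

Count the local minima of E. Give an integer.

E separates as a function of s plus a function of t, so ∇E=0 decouples.
∂E/∂s = 12(s - 4)(s + 1)(s + 2) = 0 at s ∈ {-2, -1, 4}; ∂E/∂t = 24(t - 2)(t - 1)(t + 1) = 0 at t ∈ {-1, 1, 2}.
The Hessian is diagonal: diag(E_ss, E_tt). Second derivatives: E_ss(-2)=72, E_ss(-1)=-60, E_ss(4)=360; E_tt(-1)=144, E_tt(1)=-48, E_tt(2)=72.
Local minima occur where both diagonal entries positive: (-2, -1), (-2, 2), (4, -1), (4, 2). Count: 4.

4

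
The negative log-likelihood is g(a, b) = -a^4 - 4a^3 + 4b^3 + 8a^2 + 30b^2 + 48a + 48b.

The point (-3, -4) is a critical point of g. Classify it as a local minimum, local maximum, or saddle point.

local maximum

The mixed partial ∂²g/∂a∂b is 0, so the Hessian at any point is diag(g_aa, g_bb) = diag(4(-3a^2 - 6a + 4), 12(2b + 5)).
At (-3, -4): H = diag(-20, -36).
Both eigenvalues are negative, so H is negative definite: a local maximum.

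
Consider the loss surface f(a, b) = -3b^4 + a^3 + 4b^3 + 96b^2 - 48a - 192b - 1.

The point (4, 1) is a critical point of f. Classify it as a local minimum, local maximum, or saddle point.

local minimum

The mixed partial ∂²f/∂a∂b is 0, so the Hessian at any point is diag(f_aa, f_bb) = diag(6a, 12(-3b^2 + 2b + 16)).
At (4, 1): H = diag(24, 180).
Both eigenvalues are positive, so H is positive definite: a local minimum.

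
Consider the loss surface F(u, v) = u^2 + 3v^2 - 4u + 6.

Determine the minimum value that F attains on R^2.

F(u,v) separates as P(u) + Q(v) + 6, so its minimum is min P + min Q + 6.
P'(u) = 2u - 4 vanishes at u ∈ {2}; Q'(v) = 6v vanishes at v ∈ {0}.
Local minima of P (where P''>0): P(2)=-4. Local minima of Q: Q(0)=0.
So the global minimum of F is P(2) + Q(0) + 6 = -4 + 0 + 6 = 2, attained at (2, 0).

2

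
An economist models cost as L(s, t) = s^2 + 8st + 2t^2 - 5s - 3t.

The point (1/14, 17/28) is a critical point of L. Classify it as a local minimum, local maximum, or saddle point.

The Hessian of L is constant: H = [[2, 8], [8, 4]].
det(H) = 2·4 − 8² = -56.
Since det(H) < 0, H is indefinite and the critical point is a saddle point.

saddle point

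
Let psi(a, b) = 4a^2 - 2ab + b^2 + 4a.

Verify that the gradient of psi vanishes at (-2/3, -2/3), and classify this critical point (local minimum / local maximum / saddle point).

local minimum

∇psi = (8a - 2b + 4, -2a + 2b); substituting (-2/3, -2/3) gives ∇psi = (0, 0), so (-2/3, -2/3) is indeed a critical point.
The Hessian of psi is constant: H = [[8, -2], [-2, 2]].
det(H) = 8·2 − (-2)² = 12.
det(H) > 0 and tr(H) = 10 > 0, so H is positive definite and the point is a local minimum.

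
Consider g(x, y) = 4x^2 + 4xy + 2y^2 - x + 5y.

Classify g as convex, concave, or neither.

g is quadratic, so its Hessian is the constant matrix H = [[8, 4], [4, 4]].
det(H) = 16, tr(H) = 12.
det(H) > 0 and tr(H) > 0, so H is positive definite everywhere: convex.

convex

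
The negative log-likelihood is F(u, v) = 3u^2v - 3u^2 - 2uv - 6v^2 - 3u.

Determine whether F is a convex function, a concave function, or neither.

neither

The term 3u^2v is cubic, so the Hessian is not constant.
∂²F/∂u² = 6v - 6, which takes both signs as v varies (negative for sufficiently negative v). A diagonal entry of the Hessian changing sign means the Hessian is neither positive- nor negative-semidefinite on all of R^2.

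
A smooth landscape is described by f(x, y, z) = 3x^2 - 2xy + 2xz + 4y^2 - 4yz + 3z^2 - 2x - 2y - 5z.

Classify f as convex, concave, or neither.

f is quadratic, so its Hessian is the constant matrix H = [[6, -2, 2], [-2, 8, -4], [2, -4, 6]].
Leading principal minors: 6, 44, 168.
All positive ⇒ H ≻ 0 ⇒ convex.

convex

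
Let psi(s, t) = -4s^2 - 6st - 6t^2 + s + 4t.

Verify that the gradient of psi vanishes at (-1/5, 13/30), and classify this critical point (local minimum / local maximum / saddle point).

local maximum

∇psi = (-8s - 6t + 1, -6s - 12t + 4); substituting (-1/5, 13/30) gives ∇psi = (0, 0), so (-1/5, 13/30) is indeed a critical point.
The Hessian of psi is constant: H = [[-8, -6], [-6, -12]].
det(H) = (-8)·(-12) − (-6)² = 60.
det(H) > 0 and tr(H) = -20 < 0, so H is negative definite and the point is a local maximum.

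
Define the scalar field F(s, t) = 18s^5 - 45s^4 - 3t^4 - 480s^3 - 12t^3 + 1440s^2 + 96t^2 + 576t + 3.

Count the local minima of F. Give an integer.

2

F separates as a function of s plus a function of t, so ∇F=0 decouples.
∂F/∂s = 90s(s - 4)(s - 2)(s + 4) = 0 at s ∈ {-4, 0, 2, 4}; ∂F/∂t = -12(t - 4)(t + 3)(t + 4) = 0 at t ∈ {-4, -3, 4}.
The Hessian is diagonal: diag(F_ss, F_tt). Second derivatives: F_ss(-4)=-17280, F_ss(0)=2880, F_ss(2)=-2160, F_ss(4)=5760; F_tt(-4)=-96, F_tt(-3)=84, F_tt(4)=-672.
Local minima occur where both diagonal entries positive: (0, -3), (4, -3). Count: 2.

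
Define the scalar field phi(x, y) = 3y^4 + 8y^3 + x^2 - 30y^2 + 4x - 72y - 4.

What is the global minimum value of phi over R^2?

-160

phi(x,y) separates as P(x) + Q(y) − 4, so its minimum is min P + min Q − 4.
P'(x) = 2x + 4 vanishes at x ∈ {-2}; Q'(y) = 12(y - 2)(y + 1)(y + 3) vanishes at y ∈ {-3, -1, 2}.
Local minima of P (where P''>0): P(-2)=-4. Local minima of Q: Q(-3)=-27, Q(2)=-152.
So the global minimum of phi is P(-2) + Q(2) − 4 = -4 − 152 − 4 = -160, attained at (-2, 2).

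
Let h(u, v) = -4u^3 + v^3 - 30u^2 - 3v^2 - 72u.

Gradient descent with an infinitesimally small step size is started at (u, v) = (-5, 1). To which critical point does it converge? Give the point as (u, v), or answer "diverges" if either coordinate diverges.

h is separable, so gradient descent decouples: u follows -∂h/∂u, v follows -∂h/∂v.
∂h/∂u = -12(u + 2)(u + 3); at u=-5 this is -72, so u increases.
∂h/∂v = 3v(v - 2); at v=1 this is -3, so v increases.
u converges to its nearest critical value -3 (a local min of the u-part); v converges to 2. The iterate converges to (-3, 2).

(-3, 2)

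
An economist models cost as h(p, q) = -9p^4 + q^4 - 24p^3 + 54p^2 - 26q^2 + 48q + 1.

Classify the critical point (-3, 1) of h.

local maximum

The mixed partial ∂²h/∂p∂q is 0, so the Hessian at any point is diag(h_pp, h_qq) = diag(36(-3p^2 - 4p + 3), 4(3q^2 - 13)).
At (-3, 1): H = diag(-432, -40).
Both eigenvalues are negative, so H is negative definite: a local maximum.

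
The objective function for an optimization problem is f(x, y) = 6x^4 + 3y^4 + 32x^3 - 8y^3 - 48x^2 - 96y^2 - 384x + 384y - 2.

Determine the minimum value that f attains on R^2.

f(x,y) separates as P(x) + Q(y) − 2, so its minimum is min P + min Q − 2.
P'(x) = 24(x - 2)(x + 2)(x + 4) vanishes at x ∈ {-4, -2, 2}; Q'(y) = 12(y - 4)(y - 2)(y + 4) vanishes at y ∈ {-4, 2, 4}.
Local minima of P (where P''>0): P(-4)=256, P(2)=-608. Local minima of Q: Q(-4)=-1792, Q(4)=256.
So the global minimum of f is P(2) + Q(-4) − 2 = -608 − 1792 − 2 = -2402, attained at (2, -4).

-2402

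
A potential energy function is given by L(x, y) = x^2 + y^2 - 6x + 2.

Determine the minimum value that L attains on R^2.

-7

L(x,y) separates as P(x) + Q(y) + 2, so its minimum is min P + min Q + 2.
P'(x) = 2x - 6 vanishes at x ∈ {3}; Q'(y) = 2y vanishes at y ∈ {0}.
Local minima of P (where P''>0): P(3)=-9. Local minima of Q: Q(0)=0.
So the global minimum of L is P(3) + Q(0) + 2 = -9 + 0 + 2 = -7, attained at (3, 0).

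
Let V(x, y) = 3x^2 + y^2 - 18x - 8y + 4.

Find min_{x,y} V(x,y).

V(x,y) separates as P(x) + Q(y) + 4, so its minimum is min P + min Q + 4.
P'(x) = 6x - 18 vanishes at x ∈ {3}; Q'(y) = 2y - 8 vanishes at y ∈ {4}.
Local minima of P (where P''>0): P(3)=-27. Local minima of Q: Q(4)=-16.
So the global minimum of V is P(3) + Q(4) + 4 = -27 − 16 + 4 = -39, attained at (3, 4).

-39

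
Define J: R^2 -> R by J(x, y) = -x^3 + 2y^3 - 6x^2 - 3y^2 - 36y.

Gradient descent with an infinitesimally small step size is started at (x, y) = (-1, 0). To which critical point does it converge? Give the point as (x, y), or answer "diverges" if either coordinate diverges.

J is separable, so gradient descent decouples: x follows -∂J/∂x, y follows -∂J/∂y.
∂J/∂x = -3x(x + 4); at x=-1 this is 9, so x decreases.
∂J/∂y = 6(y - 3)(y + 2); at y=0 this is -36, so y increases.
x converges to its nearest critical value -4 (a local min of the x-part); y converges to 3. The iterate converges to (-4, 3).

(-4, 3)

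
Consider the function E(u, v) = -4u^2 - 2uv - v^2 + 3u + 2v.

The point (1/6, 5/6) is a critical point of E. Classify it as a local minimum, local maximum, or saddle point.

The Hessian of E is constant: H = [[-8, -2], [-2, -2]].
det(H) = (-8)·(-2) − (-2)² = 12.
det(H) > 0 and tr(H) = -10 < 0, so H is negative definite and the point is a local maximum.

local maximum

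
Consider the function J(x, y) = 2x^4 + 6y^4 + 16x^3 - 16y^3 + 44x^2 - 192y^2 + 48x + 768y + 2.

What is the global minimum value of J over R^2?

-3600

J(x,y) separates as P(x) + Q(y) + 2, so its minimum is min P + min Q + 2.
P'(x) = 8(x + 1)(x + 2)(x + 3) vanishes at x ∈ {-3, -2, -1}; Q'(y) = 24(y - 4)(y - 2)(y + 4) vanishes at y ∈ {-4, 2, 4}.
Local minima of P (where P''>0): P(-3)=-18, P(-1)=-18. Local minima of Q: Q(-4)=-3584, Q(4)=512.
So the global minimum of J is P(-3) + Q(-4) + 2 = -18 − 3584 + 2 = -3600, attained at (-3, -4).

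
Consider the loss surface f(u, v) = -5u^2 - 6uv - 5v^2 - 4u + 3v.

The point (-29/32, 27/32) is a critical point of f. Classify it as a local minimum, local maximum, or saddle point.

local maximum

The Hessian of f is constant: H = [[-10, -6], [-6, -10]].
det(H) = (-10)·(-10) − (-6)² = 64.
det(H) > 0 and tr(H) = -20 < 0, so H is negative definite and the point is a local maximum.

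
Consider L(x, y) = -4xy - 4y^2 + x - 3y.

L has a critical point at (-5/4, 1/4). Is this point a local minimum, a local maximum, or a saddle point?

The Hessian of L is constant: H = [[0, -4], [-4, -8]].
det(H) = 0·(-8) − (-4)² = -16.
Since det(H) < 0, H is indefinite and the critical point is a saddle point.

saddle point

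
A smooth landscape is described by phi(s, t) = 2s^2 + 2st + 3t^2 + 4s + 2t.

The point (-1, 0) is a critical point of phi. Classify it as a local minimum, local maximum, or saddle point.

The Hessian of phi is constant: H = [[4, 2], [2, 6]].
det(H) = 4·6 − 2² = 20.
det(H) > 0 and tr(H) = 10 > 0, so H is positive definite and the point is a local minimum.

local minimum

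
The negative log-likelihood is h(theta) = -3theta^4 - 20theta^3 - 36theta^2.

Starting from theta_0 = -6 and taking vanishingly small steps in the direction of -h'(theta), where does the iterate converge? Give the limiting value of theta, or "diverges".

diverges

h'(theta) = -12theta(theta + 2)(theta + 3), so h'(-6) = 864.
Gradient descent moves in the -h' direction, i.e. theta is decreasing.
There is no critical point below theta=-6, and h' keeps the same sign, so the iterate runs off to −∞.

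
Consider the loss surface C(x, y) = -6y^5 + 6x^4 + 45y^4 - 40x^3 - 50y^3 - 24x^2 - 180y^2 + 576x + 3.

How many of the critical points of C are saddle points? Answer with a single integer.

6

C separates as a function of x plus a function of y, so ∇C=0 decouples.
∂C/∂x = 24(x - 4)(x - 3)(x + 2) = 0 at x ∈ {-2, 3, 4}; ∂C/∂y = -30y(y - 4)(y - 3)(y + 1) = 0 at y ∈ {-1, 0, 3, 4}.
The Hessian is diagonal: diag(C_xx, C_yy). Second derivatives: C_xx(-2)=720, C_xx(3)=-120, C_xx(4)=144; C_yy(-1)=600, C_yy(0)=-360, C_yy(3)=360, C_yy(4)=-600.
Saddle points occur where the two diagonal entries have opposite signs: (-2, 0), (-2, 4), (3, -1), (3, 3), (4, 0), (4, 4). Count: 6.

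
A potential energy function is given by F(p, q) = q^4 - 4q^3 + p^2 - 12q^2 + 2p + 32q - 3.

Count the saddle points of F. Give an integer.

1

F separates as a function of p plus a function of q, so ∇F=0 decouples.
∂F/∂p = 2(p + 1) = 0 at p ∈ {-1}; ∂F/∂q = 4(q - 4)(q - 1)(q + 2) = 0 at q ∈ {-2, 1, 4}.
The Hessian is diagonal: diag(F_pp, F_qq). Second derivatives: F_pp(-1)=2; F_qq(-2)=72, F_qq(1)=-36, F_qq(4)=72.
Saddle points occur where the two diagonal entries have opposite signs: (-1, 1). Count: 1.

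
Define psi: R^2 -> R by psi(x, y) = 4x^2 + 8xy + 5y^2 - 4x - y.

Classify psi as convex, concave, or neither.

psi is quadratic, so its Hessian is the constant matrix H = [[8, 8], [8, 10]].
det(H) = 16, tr(H) = 18.
det(H) > 0 and tr(H) > 0, so H is positive definite everywhere: convex.

convex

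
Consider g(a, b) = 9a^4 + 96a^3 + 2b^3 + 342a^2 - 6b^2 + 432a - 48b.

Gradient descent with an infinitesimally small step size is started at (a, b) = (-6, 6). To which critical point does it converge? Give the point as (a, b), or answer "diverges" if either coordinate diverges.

g is separable, so gradient descent decouples: a follows -∂g/∂a, b follows -∂g/∂b.
∂g/∂a = 36(a + 1)(a + 3)(a + 4); at a=-6 this is -1080, so a increases.
∂g/∂b = 6(b - 4)(b + 2); at b=6 this is 96, so b decreases.
a converges to its nearest critical value -4 (a local min of the a-part); b converges to 4. The iterate converges to (-4, 4).

(-4, 4)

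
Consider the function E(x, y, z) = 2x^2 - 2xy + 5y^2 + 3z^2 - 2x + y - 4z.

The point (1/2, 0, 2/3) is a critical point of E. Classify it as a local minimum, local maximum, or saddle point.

The Hessian is constant: H = [[4, -2, 0], [-2, 10, 0], [0, 0, 6]].
Leading principal minors: Δ₁ = 4, Δ₂ = 36, Δ₃ = 216.
All leading minors are positive, so H is positive definite: a local minimum.

local minimum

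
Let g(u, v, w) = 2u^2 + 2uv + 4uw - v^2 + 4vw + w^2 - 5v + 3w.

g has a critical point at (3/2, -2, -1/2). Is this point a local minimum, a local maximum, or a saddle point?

saddle point

The Hessian is constant: H = [[4, 2, 4], [2, -2, 4], [4, 4, 2]].
Leading principal minors: Δ₁ = 4, Δ₂ = -12, Δ₃ = 8.
The minors fit neither the all-positive nor the alternating-sign pattern, so H is indefinite: a saddle point.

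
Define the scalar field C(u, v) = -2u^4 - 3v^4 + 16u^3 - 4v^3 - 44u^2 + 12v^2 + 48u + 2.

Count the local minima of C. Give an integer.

C separates as a function of u plus a function of v, so ∇C=0 decouples.
∂C/∂u = -8(u - 3)(u - 2)(u - 1) = 0 at u ∈ {1, 2, 3}; ∂C/∂v = -12v(v - 1)(v + 2) = 0 at v ∈ {-2, 0, 1}.
The Hessian is diagonal: diag(C_uu, C_vv). Second derivatives: C_uu(1)=-16, C_uu(2)=8, C_uu(3)=-16; C_vv(-2)=-72, C_vv(0)=24, C_vv(1)=-36.
Local minima occur where both diagonal entries positive: (2, 0). Count: 1.

1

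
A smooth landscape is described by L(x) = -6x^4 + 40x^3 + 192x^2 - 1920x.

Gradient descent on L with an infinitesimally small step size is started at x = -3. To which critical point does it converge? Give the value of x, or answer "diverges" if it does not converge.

4

L'(x) = -24(x - 5)(x - 4)(x + 4), so L'(-3) = -1344.
Gradient descent moves in the -L' direction, i.e. x is increasing.
The nearest critical point in that direction is x = 4, where L'' = 192 > 0 (a local minimum). The iterate converges there.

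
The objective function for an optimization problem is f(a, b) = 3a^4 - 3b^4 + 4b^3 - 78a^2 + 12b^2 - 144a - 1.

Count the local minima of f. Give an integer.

2

f separates as a function of a plus a function of b, so ∇f=0 decouples.
∂f/∂a = 12(a - 4)(a + 1)(a + 3) = 0 at a ∈ {-3, -1, 4}; ∂f/∂b = -12b(b - 2)(b + 1) = 0 at b ∈ {-1, 0, 2}.
The Hessian is diagonal: diag(f_aa, f_bb). Second derivatives: f_aa(-3)=168, f_aa(-1)=-120, f_aa(4)=420; f_bb(-1)=-36, f_bb(0)=24, f_bb(2)=-72.
Local minima occur where both diagonal entries positive: (-3, 0), (4, 0). Count: 2.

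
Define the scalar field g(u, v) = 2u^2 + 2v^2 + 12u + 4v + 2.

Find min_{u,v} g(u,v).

g(u,v) separates as P(u) + Q(v) + 2, so its minimum is min P + min Q + 2.
P'(u) = 4u + 12 vanishes at u ∈ {-3}; Q'(v) = 4v + 4 vanishes at v ∈ {-1}.
Local minima of P (where P''>0): P(-3)=-18. Local minima of Q: Q(-1)=-2.
So the global minimum of g is P(-3) + Q(-1) + 2 = -18 − 2 + 2 = -18, attained at (-3, -1).

-18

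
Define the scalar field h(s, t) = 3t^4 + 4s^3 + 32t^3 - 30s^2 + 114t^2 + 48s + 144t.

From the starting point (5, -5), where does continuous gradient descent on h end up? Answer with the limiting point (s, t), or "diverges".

h is separable, so gradient descent decouples: s follows -∂h/∂s, t follows -∂h/∂t.
∂h/∂s = 12(s - 4)(s - 1); at s=5 this is 48, so s decreases.
∂h/∂t = 12(t + 1)(t + 3)(t + 4); at t=-5 this is -96, so t increases.
s converges to its nearest critical value 4 (a local min of the s-part); t converges to -4. The iterate converges to (4, -4).

(4, -4)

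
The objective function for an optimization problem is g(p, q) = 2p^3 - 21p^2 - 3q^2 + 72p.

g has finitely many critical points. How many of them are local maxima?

g separates as a function of p plus a function of q, so ∇g=0 decouples.
∂g/∂p = 6(p - 4)(p - 3) = 0 at p ∈ {3, 4}; ∂g/∂q = -6q = 0 at q ∈ {0}.
The Hessian is diagonal: diag(g_pp, g_qq). Second derivatives: g_pp(3)=-6, g_pp(4)=6; g_qq(0)=-6.
Local maxima occur where both diagonal entries negative: (3, 0). Count: 1.

1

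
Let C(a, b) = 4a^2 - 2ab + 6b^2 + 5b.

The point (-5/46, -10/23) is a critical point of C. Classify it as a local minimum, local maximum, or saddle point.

local minimum

The Hessian of C is constant: H = [[8, -2], [-2, 12]].
det(H) = 8·12 − (-2)² = 92.
det(H) > 0 and tr(H) = 20 > 0, so H is positive definite and the point is a local minimum.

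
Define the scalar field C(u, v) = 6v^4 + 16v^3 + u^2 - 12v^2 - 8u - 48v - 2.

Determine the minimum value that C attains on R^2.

C(u,v) separates as P(u) + Q(v) − 2, so its minimum is min P + min Q − 2.
P'(u) = 2u - 8 vanishes at u ∈ {4}; Q'(v) = 24(v - 1)(v + 1)(v + 2) vanishes at v ∈ {-2, -1, 1}.
Local minima of P (where P''>0): P(4)=-16. Local minima of Q: Q(-2)=16, Q(1)=-38.
So the global minimum of C is P(4) + Q(1) − 2 = -16 − 38 − 2 = -56, attained at (4, 1).

-56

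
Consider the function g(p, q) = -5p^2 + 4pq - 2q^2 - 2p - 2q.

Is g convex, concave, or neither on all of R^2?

g is quadratic, so its Hessian is the constant matrix H = [[-10, 4], [4, -4]].
det(H) = 24, tr(H) = -14.
det(H) > 0 and tr(H) < 0, so H is negative definite everywhere: concave.

concave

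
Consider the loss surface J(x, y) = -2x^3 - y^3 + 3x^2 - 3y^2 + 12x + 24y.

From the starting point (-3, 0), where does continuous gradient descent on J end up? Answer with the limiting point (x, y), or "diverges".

(-1, -4)

J is separable, so gradient descent decouples: x follows -∂J/∂x, y follows -∂J/∂y.
∂J/∂x = -6(x - 2)(x + 1); at x=-3 this is -60, so x increases.
∂J/∂y = -3(y - 2)(y + 4); at y=0 this is 24, so y decreases.
x converges to its nearest critical value -1 (a local min of the x-part); y converges to -4. The iterate converges to (-1, -4).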